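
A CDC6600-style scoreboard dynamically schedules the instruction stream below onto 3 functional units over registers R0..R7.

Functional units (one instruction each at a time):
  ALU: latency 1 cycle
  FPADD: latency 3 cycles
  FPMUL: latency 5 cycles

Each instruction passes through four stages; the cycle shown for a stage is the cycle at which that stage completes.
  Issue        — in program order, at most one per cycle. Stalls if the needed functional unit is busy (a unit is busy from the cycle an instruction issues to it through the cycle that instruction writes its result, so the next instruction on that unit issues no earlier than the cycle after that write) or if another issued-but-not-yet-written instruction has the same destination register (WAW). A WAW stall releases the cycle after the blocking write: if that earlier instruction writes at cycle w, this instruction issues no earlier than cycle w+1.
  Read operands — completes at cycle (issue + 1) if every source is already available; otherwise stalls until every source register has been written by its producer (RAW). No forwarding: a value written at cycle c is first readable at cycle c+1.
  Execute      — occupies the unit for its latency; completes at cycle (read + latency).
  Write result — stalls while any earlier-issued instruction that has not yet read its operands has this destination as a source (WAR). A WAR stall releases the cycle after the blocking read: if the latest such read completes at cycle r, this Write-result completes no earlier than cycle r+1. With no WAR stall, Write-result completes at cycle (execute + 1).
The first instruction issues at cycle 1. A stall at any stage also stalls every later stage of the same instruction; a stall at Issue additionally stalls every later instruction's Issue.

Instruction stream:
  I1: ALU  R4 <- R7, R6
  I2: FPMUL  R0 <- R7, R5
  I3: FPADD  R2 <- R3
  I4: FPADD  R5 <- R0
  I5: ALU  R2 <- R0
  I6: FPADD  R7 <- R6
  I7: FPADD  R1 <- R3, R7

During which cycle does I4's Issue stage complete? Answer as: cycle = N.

cycle = 9

  I1 | 1 | 2 | 3 | 4
  I2 | 2 | 3 | 8 | 9
  I3 | 3 | 4 | 7 | 8
  I4 | 9 | 10 | 13 | 14   struct: FPADD busy until I3 writes@8
  I5 | 10 | 11 | 12 | 13
  I6 | 15 | 16 | 19 | 20   struct: FPADD busy until I4 writes@14
  I7 | 21 | 22 | 25 | 26   struct: FPADD busy until I6 writes@20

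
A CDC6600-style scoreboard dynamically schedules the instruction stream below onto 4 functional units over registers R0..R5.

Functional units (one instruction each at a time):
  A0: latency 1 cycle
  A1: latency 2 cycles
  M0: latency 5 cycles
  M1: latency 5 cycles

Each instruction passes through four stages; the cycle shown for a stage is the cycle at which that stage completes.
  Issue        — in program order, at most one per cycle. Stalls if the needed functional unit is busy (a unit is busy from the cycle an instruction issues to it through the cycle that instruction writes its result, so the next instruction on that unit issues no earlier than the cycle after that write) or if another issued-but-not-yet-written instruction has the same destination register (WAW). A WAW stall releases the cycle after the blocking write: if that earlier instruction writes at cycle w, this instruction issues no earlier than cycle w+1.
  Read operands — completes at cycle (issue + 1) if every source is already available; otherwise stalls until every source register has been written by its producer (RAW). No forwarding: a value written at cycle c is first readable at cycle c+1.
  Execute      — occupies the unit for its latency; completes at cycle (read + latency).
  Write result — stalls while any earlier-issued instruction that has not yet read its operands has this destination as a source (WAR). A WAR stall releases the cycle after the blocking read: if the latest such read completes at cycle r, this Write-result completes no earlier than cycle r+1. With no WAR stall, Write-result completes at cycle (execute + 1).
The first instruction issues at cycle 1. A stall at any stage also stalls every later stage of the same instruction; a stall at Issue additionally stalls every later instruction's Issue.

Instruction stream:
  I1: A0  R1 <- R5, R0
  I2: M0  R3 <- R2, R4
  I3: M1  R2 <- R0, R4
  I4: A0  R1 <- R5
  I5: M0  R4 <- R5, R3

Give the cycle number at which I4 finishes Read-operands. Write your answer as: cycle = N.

[1] I1 dispatched to A0
[2] I1 operands ready, I2 dispatched to M0
[3] I1 complete, I2 operands ready, I3 dispatched to M1
[4] R1←I1, I3 operands ready
[5] I4 dispatched to A0
[6] I4 operands ready
[7] I4 complete
[8] I2 complete, R1←I4
[9] R3←I2, I3 complete
[10] R2←I3, I5 dispatched to M0
[11] I5 operands ready
[16] I5 complete
[17] R4←I5

cycle = 6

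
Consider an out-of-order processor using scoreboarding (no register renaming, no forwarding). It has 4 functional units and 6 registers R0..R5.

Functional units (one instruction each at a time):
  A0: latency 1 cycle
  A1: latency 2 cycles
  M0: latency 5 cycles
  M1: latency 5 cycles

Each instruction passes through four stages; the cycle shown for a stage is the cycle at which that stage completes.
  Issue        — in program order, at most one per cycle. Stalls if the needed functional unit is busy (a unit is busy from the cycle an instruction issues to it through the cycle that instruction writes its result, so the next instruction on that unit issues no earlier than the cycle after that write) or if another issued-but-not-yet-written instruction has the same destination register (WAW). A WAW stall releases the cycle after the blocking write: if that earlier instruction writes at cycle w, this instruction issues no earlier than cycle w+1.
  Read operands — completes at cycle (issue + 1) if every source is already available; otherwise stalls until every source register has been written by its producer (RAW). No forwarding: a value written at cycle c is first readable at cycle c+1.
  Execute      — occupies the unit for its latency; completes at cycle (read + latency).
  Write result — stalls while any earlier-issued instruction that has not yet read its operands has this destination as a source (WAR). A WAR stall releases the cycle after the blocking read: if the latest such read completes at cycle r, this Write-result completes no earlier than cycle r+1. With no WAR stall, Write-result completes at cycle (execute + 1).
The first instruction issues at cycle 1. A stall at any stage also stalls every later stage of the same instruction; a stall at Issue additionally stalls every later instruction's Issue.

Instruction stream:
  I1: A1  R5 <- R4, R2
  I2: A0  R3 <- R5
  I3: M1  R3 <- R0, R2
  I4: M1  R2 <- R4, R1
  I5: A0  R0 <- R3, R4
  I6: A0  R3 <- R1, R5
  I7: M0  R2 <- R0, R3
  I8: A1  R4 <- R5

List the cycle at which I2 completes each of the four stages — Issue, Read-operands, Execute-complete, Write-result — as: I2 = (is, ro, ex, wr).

I2 = (2, 6, 7, 8)

c1: I1→A1
c2: I1 RO, I2→A0
c4: I1 EX
c5: I1 WR R5
c6: I2 RO
c7: I2 EX
c8: I2 WR R3
c9: I3→M1
c10: I3 RO
c15: I3 EX
c16: I3 WR R3
c17: I4→M1
c18: I4 RO, I5→A0
c19: I5 RO
c20: I5 EX
c21: I5 WR R0
c22: I6→A0
c23: I4 EX, I6 RO
c24: I4 WR R2, I6 EX
c25: I6 WR R3, I7→M0
c26: I7 RO, I8→A1
c27: I8 RO
c29: I8 EX
c30: I8 WR R4
c31: I7 EX
c32: I7 WR R2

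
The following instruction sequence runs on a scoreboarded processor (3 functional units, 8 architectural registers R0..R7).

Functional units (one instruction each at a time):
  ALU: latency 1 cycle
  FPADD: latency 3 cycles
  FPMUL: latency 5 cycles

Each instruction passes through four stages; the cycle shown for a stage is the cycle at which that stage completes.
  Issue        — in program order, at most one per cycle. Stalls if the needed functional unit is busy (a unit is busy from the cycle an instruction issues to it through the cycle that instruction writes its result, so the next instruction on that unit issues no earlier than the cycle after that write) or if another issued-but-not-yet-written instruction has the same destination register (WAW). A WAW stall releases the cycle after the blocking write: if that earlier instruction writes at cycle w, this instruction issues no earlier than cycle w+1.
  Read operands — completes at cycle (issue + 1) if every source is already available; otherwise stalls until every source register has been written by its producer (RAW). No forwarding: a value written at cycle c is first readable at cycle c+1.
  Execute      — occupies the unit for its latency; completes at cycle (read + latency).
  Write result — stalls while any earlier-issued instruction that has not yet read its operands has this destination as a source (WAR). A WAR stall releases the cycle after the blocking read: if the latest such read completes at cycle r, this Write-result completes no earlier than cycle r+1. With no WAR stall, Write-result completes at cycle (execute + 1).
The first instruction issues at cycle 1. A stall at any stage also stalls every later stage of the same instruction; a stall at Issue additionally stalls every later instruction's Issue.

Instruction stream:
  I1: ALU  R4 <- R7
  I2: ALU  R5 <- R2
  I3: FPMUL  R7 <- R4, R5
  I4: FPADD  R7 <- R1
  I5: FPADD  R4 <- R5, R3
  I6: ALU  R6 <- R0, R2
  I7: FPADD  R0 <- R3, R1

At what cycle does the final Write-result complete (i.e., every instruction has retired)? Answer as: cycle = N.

cycle = 33

I1  is:1  ro:2  ex:3  wr:4
I2  is:5  ro:6  ex:7  wr:8  — struct: ALU busy until I1 writes@4
I3  is:6  ro:9  ex:14  wr:15  — RAW R5: wait I2 write@8
I4  is:16  ro:17  ex:20  wr:21  — WAW R7: wait I3 write@15
I5  is:22  ro:23  ex:26  wr:27  — struct: FPADD busy until I4 writes@21
I6  is:23  ro:24  ex:25  wr:26
I7  is:28  ro:29  ex:32  wr:33  — struct: FPADD busy until I5 writes@27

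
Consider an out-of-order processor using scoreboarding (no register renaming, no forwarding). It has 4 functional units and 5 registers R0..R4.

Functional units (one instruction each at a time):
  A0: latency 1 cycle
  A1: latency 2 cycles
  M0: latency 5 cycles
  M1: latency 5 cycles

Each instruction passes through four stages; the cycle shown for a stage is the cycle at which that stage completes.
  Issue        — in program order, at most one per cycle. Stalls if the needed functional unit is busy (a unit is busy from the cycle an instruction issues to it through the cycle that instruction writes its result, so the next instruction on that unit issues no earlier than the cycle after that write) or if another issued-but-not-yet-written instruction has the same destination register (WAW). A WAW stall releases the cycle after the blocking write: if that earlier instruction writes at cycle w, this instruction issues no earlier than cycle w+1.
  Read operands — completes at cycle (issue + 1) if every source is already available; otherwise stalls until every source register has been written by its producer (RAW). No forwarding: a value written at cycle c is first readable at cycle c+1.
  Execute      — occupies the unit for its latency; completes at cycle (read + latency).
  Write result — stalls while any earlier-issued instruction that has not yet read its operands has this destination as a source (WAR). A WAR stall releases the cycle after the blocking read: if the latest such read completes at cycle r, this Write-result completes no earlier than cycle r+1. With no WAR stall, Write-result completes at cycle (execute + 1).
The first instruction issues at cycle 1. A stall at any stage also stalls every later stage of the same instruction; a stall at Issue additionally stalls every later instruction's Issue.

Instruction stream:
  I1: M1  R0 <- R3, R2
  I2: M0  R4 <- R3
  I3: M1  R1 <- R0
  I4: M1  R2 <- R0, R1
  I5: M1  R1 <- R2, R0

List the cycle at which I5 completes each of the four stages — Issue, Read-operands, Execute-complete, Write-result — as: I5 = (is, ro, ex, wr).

I5 = (25, 26, 31, 32)

1) issue 1, read 2, done 7, write 8
2) issue 2, read 3, done 8, write 9
3) issue 9, read 10, done 15, write 16  <struct: M1 busy until I1 writes@8>
4) issue 17, read 18, done 23, write 24  <struct: M1 busy until I3 writes@16>
5) issue 25, read 26, done 31, write 32  <struct: M1 busy until I4 writes@24>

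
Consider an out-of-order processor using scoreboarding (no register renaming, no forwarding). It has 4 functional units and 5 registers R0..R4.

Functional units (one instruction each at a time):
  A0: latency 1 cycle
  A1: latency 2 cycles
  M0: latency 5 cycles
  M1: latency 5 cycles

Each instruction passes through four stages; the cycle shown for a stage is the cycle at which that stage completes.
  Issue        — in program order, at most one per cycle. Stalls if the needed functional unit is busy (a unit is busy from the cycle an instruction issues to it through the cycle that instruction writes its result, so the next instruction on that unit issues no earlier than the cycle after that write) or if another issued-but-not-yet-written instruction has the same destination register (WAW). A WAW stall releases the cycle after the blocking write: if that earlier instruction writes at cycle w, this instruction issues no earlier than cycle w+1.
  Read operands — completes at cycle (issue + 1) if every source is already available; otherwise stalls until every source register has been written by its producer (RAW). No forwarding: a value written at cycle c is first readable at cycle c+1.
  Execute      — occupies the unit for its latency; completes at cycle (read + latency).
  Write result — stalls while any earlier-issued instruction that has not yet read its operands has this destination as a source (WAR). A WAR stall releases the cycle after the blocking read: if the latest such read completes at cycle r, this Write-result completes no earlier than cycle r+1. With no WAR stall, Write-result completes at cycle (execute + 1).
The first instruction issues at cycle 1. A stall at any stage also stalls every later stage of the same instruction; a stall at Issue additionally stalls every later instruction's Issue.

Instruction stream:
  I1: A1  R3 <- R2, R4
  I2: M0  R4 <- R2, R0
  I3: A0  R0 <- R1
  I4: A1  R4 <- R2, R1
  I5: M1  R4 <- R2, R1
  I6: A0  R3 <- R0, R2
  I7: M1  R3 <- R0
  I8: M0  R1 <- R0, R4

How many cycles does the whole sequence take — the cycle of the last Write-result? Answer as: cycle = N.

cycle = 31

  I1 | 1 | 2 | 4 | 5
  I2 | 2 | 3 | 8 | 9
  I3 | 3 | 4 | 5 | 6
  I4 | 10 | 11 | 13 | 14   WAW R4: wait I2 write@9
  I5 | 15 | 16 | 21 | 22   WAW R4: wait I4 write@14
  I6 | 16 | 17 | 18 | 19
  I7 | 23 | 24 | 29 | 30   struct: M1 busy until I5 writes@22
  I8 | 24 | 25 | 30 | 31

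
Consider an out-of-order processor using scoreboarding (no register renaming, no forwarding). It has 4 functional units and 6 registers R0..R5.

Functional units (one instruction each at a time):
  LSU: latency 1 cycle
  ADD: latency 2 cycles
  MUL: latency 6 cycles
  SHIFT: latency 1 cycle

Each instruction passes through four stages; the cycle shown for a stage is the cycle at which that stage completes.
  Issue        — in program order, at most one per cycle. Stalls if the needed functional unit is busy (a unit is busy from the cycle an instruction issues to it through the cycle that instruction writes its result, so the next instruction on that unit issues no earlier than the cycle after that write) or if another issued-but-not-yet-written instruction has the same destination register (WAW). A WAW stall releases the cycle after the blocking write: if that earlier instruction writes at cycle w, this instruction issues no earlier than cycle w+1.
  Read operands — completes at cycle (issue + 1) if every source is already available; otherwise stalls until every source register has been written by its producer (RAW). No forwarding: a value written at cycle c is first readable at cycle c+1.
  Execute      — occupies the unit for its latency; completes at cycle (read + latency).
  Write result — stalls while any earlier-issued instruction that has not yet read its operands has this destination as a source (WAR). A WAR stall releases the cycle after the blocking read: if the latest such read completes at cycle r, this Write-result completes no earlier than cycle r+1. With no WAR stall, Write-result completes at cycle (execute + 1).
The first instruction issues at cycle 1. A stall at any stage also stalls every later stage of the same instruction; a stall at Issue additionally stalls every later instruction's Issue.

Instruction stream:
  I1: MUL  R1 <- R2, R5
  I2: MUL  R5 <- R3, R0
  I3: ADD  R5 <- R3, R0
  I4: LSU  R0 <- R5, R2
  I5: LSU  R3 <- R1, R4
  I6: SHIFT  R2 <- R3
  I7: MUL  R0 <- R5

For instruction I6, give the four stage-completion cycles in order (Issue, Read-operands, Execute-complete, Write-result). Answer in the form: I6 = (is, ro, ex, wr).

I6 = (28, 31, 32, 33)

I1  is:1  ro:2  ex:8  wr:9
I2  is:10  ro:11  ex:17  wr:18  — struct: MUL busy until I1 writes@9
I3  is:19  ro:20  ex:22  wr:23  — WAW R5: wait I2 write@18
I4  is:20  ro:24  ex:25  wr:26  — RAW R5: wait I3 write@23
I5  is:27  ro:28  ex:29  wr:30  — struct: LSU busy until I4 writes@26
I6  is:28  ro:31  ex:32  wr:33  — RAW R3: wait I5 write@30
I7  is:29  ro:30  ex:36  wr:37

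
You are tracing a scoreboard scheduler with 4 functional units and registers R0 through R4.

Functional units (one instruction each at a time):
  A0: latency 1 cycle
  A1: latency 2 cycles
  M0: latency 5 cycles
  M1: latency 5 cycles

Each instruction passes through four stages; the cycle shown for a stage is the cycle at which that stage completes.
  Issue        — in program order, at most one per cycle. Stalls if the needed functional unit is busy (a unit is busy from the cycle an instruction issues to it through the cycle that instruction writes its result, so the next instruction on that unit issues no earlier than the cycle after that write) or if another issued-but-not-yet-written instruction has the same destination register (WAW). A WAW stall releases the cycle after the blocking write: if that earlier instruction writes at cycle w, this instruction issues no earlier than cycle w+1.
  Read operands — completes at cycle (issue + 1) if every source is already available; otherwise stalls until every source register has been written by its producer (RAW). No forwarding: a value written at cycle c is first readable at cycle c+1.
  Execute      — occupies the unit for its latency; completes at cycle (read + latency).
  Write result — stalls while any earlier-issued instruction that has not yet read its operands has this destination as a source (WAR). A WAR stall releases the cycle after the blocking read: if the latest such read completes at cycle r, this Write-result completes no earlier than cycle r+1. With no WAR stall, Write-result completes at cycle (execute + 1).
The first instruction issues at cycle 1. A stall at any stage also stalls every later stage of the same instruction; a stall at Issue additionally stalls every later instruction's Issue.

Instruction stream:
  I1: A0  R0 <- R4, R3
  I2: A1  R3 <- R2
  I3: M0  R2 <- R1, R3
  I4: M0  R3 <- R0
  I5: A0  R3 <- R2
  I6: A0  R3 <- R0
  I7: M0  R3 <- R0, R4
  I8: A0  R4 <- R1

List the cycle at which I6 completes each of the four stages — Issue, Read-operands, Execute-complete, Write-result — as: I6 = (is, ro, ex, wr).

I1: IS=1 RO=2 EX=3 WR=4
I2: IS=2 RO=3 EX=5 WR=6
I3: IS=3 RO=7 EX=12 WR=13  [RAW R3: wait I2 write@6]
I4: IS=14 RO=15 EX=20 WR=21  [struct: M0 busy until I3 writes@13]
I5: IS=22 RO=23 EX=24 WR=25  [WAW R3: wait I4 write@21]
I6: IS=26 RO=27 EX=28 WR=29  [struct: A0 busy until I5 writes@25]
I7: IS=30 RO=31 EX=36 WR=37  [WAW R3: wait I6 write@29]
I8: IS=31 RO=32 EX=33 WR=34

I6 = (26, 27, 28, 29)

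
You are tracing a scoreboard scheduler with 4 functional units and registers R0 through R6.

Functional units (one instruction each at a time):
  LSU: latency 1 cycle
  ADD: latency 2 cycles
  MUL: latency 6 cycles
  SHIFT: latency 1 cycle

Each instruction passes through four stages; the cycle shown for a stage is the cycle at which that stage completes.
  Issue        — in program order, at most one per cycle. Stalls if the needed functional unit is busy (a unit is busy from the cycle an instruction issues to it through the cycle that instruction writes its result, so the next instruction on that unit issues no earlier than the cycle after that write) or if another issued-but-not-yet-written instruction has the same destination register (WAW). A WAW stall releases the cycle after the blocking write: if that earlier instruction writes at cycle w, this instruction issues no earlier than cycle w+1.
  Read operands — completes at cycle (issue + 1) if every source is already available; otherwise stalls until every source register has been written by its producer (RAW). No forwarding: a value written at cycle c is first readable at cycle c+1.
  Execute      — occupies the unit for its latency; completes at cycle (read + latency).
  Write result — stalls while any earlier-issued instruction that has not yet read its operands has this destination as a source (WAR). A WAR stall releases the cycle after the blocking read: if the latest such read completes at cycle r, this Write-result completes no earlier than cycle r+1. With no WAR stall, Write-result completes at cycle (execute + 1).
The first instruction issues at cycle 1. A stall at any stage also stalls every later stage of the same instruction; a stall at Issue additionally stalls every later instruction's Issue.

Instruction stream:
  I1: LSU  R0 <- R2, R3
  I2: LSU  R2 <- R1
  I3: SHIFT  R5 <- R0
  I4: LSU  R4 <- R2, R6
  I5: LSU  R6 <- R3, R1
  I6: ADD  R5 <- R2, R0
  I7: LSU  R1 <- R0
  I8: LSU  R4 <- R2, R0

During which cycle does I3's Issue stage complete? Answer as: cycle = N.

cycle = 6

cycle 1: I1 issues→LSU
cycle 2: I1 reads
cycle 3: I1 exec-done
cycle 4: I1 writes R0
cycle 5: I2 issues→LSU
cycle 6: I2 reads, I3 issues→SHIFT
cycle 7: I2 exec-done, I3 reads
cycle 8: I2 writes R2, I3 exec-done
cycle 9: I3 writes R5, I4 issues→LSU
cycle 10: I4 reads
cycle 11: I4 exec-done
cycle 12: I4 writes R4
cycle 13: I5 issues→LSU
cycle 14: I5 reads, I6 issues→ADD
cycle 15: I5 exec-done, I6 reads
cycle 16: I5 writes R6
cycle 17: I6 exec-done, I7 issues→LSU
cycle 18: I6 writes R5, I7 reads
cycle 19: I7 exec-done
cycle 20: I7 writes R1
cycle 21: I8 issues→LSU
cycle 22: I8 reads
cycle 23: I8 exec-done
cycle 24: I8 writes R4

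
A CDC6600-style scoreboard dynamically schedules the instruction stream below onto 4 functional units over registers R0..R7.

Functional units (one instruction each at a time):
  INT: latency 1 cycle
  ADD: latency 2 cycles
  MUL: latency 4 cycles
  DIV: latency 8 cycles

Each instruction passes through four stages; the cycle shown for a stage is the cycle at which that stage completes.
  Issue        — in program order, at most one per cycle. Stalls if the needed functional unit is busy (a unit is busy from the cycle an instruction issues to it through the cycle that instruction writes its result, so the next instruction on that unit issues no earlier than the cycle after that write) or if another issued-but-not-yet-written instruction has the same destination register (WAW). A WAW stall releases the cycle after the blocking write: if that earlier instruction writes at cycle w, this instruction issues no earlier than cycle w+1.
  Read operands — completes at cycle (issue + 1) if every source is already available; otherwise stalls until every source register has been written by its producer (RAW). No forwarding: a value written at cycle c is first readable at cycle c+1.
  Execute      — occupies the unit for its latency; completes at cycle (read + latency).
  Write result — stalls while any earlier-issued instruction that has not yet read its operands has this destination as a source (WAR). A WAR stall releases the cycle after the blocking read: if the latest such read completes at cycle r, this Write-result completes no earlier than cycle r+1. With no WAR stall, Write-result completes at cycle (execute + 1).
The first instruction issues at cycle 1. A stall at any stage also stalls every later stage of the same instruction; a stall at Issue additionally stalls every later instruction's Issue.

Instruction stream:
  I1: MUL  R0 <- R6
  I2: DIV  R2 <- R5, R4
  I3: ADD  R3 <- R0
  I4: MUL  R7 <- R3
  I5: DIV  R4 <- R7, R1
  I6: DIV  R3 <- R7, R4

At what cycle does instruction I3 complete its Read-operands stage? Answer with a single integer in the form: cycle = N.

cycle = 8

1) issue 1, read 2, done 6, write 7
2) issue 2, read 3, done 11, write 12
3) issue 3, read 8, done 10, write 11  <RAW R0: wait I1 write@7>
4) issue 8, read 12, done 16, write 17  <struct: MUL busy until I1 writes@7 / RAW R3: wait I3 write@11>
5) issue 13, read 18, done 26, write 27  <struct: DIV busy until I2 writes@12 / RAW R7: wait I4 write@17>
6) issue 28, read 29, done 37, write 38  <struct: DIV busy until I5 writes@27>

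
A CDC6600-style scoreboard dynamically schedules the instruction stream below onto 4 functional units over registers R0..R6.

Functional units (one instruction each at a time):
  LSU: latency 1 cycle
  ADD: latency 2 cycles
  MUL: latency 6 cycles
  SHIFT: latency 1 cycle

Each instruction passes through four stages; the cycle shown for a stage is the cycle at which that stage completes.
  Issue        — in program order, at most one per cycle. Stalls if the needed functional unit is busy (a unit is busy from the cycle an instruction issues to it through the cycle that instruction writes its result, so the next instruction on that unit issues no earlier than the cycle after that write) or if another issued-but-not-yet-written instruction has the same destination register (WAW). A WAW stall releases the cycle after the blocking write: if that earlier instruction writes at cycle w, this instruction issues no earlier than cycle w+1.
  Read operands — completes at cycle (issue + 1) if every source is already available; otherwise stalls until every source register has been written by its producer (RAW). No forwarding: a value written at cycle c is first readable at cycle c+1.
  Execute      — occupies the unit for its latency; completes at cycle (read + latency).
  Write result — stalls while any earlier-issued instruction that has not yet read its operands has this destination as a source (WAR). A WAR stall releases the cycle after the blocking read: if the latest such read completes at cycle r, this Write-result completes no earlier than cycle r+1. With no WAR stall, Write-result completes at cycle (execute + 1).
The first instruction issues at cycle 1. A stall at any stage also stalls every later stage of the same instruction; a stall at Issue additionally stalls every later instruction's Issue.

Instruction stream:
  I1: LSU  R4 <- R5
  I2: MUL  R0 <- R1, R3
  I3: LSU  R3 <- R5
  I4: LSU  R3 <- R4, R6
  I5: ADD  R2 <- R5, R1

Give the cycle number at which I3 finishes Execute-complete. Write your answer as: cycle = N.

cycle = 7

[1] I1 issues→LSU
[2] I1 reads, I2 issues→MUL
[3] I1 exec-done, I2 reads
[4] I1 writes R4
[5] I3 issues→LSU
[6] I3 reads
[7] I3 exec-done
[8] I3 writes R3
[9] I2 exec-done, I4 issues→LSU
[10] I2 writes R0, I4 reads, I5 issues→ADD
[11] I4 exec-done, I5 reads
[12] I4 writes R3
[13] I5 exec-done
[14] I5 writes R2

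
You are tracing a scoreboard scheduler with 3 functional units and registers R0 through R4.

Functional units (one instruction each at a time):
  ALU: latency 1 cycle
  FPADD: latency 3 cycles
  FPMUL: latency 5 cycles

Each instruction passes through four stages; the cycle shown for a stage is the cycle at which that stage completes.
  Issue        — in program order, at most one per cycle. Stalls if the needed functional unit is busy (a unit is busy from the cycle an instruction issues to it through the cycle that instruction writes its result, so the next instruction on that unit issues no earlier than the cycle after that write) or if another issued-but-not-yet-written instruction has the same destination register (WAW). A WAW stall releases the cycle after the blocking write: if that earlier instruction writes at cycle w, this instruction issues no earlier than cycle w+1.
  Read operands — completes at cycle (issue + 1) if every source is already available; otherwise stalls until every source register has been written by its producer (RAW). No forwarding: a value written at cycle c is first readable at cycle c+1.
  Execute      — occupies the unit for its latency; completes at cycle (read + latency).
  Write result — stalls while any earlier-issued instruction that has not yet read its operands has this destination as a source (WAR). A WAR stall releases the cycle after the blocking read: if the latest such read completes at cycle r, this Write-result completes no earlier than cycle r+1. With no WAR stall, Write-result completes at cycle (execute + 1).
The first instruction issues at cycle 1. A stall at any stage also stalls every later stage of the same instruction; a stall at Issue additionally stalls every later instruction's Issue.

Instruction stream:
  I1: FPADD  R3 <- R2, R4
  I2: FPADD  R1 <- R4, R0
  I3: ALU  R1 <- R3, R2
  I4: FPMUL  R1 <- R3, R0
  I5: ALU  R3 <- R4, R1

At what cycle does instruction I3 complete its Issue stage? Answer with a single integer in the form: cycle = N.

cycle = 13

cycle 1: I1 dispatched to FPADD
cycle 2: I1 operands ready
cycle 5: I1 complete
cycle 6: R3←I1
cycle 7: I2 dispatched to FPADD
cycle 8: I2 operands ready
cycle 11: I2 complete
cycle 12: R1←I2
cycle 13: I3 dispatched to ALU
cycle 14: I3 operands ready
cycle 15: I3 complete
cycle 16: R1←I3
cycle 17: I4 dispatched to FPMUL
cycle 18: I4 operands ready; I5 dispatched to ALU
cycle 23: I4 complete
cycle 24: R1←I4
cycle 25: I5 operands ready
cycle 26: I5 complete
cycle 27: R3←I5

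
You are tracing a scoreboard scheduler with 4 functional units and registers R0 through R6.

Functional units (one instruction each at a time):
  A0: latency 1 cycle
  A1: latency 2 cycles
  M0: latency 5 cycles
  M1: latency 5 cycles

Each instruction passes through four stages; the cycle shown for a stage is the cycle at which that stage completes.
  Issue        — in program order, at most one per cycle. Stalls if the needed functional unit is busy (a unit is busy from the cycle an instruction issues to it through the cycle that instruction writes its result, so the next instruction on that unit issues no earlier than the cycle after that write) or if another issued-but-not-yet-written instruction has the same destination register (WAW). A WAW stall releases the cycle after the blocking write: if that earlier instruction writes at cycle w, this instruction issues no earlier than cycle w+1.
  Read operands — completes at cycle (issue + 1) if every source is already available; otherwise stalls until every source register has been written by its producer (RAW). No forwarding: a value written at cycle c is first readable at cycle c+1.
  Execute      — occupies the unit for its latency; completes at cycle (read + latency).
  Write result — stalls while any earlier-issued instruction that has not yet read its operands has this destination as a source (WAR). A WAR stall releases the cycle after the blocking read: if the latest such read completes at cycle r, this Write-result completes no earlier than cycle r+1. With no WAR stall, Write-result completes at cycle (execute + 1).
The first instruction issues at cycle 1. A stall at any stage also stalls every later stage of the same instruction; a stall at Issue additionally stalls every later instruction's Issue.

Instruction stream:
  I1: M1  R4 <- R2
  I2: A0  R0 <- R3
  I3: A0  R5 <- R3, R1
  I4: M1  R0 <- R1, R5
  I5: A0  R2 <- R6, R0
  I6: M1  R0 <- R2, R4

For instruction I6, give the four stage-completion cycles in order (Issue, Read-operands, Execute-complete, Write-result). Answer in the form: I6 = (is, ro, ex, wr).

1) issue 1, read 2, done 7, write 8
2) issue 2, read 3, done 4, write 5
3) issue 6, read 7, done 8, write 9  <struct: A0 busy until I2 writes@5>
4) issue 9, read 10, done 15, write 16  <struct: M1 busy until I1 writes@8>
5) issue 10, read 17, done 18, write 19  <RAW R0: wait I4 write@16>
6) issue 17, read 20, done 25, write 26  <struct: M1 busy until I4 writes@16 / RAW R2: wait I5 write@19>

I6 = (17, 20, 25, 26)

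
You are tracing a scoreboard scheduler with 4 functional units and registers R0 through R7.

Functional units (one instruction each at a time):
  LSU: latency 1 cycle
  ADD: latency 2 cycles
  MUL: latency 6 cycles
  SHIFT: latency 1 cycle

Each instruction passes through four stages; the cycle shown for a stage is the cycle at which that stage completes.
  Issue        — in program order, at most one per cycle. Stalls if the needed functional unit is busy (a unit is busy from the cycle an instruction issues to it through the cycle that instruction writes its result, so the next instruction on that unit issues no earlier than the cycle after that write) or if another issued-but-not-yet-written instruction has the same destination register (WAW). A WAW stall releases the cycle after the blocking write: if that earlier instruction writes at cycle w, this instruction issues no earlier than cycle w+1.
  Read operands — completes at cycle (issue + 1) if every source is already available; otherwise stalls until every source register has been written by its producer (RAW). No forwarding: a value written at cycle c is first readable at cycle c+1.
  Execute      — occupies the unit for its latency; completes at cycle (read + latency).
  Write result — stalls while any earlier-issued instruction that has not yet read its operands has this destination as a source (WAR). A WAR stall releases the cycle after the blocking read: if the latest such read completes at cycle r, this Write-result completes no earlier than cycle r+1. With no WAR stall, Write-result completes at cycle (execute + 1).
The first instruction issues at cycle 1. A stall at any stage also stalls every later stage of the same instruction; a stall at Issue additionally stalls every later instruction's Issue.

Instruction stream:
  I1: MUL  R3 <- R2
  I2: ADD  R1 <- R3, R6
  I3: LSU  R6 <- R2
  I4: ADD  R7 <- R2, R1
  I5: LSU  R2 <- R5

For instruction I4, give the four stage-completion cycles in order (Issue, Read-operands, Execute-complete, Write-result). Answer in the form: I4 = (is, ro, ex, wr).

I4 = (14, 15, 17, 18)

I1  is:1  ro:2  ex:8  wr:9
I2  is:2  ro:10  ex:12  wr:13  — RAW R3: wait I1 write@9
I3  is:3  ro:4  ex:5  wr:11  — WAR R6: wait I2 read@10
I4  is:14  ro:15  ex:17  wr:18  — struct: ADD busy until I2 writes@13
I5  is:15  ro:16  ex:17  wr:18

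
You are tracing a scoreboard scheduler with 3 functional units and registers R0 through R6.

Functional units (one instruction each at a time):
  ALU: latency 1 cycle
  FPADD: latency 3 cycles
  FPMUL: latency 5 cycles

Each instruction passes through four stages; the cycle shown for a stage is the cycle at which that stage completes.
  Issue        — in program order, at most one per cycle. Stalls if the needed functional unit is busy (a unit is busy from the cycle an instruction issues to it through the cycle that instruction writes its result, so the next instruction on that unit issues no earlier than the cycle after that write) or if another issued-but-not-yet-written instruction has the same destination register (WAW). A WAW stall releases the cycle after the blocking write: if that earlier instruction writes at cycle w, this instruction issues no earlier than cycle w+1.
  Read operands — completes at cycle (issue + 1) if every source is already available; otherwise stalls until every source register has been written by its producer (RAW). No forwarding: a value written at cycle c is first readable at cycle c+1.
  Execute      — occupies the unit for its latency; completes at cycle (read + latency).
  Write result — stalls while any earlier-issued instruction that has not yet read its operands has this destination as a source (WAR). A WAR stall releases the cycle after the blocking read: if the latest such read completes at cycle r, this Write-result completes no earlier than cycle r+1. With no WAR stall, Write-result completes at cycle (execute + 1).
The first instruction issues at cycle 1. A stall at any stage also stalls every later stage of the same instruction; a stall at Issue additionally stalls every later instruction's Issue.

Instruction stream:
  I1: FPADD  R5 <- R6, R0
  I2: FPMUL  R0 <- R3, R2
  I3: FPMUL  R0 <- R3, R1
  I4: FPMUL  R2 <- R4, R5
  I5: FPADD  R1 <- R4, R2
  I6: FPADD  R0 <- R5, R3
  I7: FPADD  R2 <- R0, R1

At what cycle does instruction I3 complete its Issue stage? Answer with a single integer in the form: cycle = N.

cycle = 10

1) issue 1, read 2, done 5, write 6
2) issue 2, read 3, done 8, write 9
3) issue 10, read 11, done 16, write 17  <struct: FPMUL busy until I2 writes@9>
4) issue 18, read 19, done 24, write 25  <struct: FPMUL busy until I3 writes@17>
5) issue 19, read 26, done 29, write 30  <RAW R2: wait I4 write@25>
6) issue 31, read 32, done 35, write 36  <struct: FPADD busy until I5 writes@30>
7) issue 37, read 38, done 41, write 42  <struct: FPADD busy until I6 writes@36>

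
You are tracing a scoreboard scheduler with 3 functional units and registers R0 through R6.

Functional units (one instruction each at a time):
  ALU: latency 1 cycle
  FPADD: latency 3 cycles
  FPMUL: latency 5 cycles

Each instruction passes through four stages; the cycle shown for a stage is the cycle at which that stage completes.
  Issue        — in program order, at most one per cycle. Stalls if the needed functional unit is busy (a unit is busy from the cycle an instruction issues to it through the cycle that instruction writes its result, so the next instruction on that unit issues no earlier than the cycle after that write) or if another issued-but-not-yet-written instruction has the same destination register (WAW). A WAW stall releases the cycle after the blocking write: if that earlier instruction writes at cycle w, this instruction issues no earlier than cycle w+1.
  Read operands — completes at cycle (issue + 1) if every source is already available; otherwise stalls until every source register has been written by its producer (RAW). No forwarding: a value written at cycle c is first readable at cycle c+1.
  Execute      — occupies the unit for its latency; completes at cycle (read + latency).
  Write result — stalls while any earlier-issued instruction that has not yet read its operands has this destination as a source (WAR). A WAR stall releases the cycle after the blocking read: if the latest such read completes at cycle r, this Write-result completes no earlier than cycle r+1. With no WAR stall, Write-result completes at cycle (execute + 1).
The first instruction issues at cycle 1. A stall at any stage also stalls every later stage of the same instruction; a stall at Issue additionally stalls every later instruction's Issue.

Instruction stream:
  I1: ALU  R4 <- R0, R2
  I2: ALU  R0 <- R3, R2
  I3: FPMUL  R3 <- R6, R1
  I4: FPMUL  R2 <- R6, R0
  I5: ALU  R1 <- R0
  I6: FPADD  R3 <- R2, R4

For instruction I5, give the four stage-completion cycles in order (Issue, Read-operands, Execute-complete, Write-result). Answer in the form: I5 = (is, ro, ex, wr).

I1 -> (1, 2, 3, 4)
I2 -> (5, 6, 7, 8)  // struct: ALU busy until I1 writes@4
I3 -> (6, 7, 12, 13)
I4 -> (14, 15, 20, 21)  // struct: FPMUL busy until I3 writes@13
I5 -> (15, 16, 17, 18)
I6 -> (16, 22, 25, 26)  // RAW R2: wait I4 write@21

I5 = (15, 16, 17, 18)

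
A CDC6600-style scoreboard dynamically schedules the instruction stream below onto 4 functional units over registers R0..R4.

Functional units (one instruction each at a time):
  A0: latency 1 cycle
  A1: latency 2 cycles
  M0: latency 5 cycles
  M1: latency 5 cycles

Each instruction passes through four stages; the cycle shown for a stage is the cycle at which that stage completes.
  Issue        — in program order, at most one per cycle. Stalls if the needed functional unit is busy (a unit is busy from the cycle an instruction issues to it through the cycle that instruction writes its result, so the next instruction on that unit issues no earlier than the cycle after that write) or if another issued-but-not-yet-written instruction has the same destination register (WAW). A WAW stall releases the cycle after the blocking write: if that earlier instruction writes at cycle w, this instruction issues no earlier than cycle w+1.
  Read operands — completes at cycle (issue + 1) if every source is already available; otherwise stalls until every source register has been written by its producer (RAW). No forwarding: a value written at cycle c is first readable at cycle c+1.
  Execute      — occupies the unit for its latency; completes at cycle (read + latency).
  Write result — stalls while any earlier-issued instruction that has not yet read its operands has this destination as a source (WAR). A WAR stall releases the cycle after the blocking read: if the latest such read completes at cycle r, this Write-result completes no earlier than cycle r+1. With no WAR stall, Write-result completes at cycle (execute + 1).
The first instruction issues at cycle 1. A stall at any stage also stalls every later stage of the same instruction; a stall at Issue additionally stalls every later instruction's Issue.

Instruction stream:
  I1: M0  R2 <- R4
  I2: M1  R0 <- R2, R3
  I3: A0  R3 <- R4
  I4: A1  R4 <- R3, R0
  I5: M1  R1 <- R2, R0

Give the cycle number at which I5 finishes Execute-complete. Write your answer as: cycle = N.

cycle = 22

  I1 | 1 | 2 | 7 | 8
  I2 | 2 | 9 | 14 | 15   RAW R2: wait I1 write@8
  I3 | 3 | 4 | 5 | 10   WAR R3: wait I2 read@9
  I4 | 4 | 16 | 18 | 19   RAW R0: wait I2 write@15
  I5 | 16 | 17 | 22 | 23   struct: M1 busy until I2 writes@15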